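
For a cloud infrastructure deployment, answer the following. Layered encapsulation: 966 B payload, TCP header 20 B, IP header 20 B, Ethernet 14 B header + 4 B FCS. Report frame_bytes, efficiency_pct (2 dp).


TCP segment = 966 + 20 = 986 B
IP packet = 986 + 20 = 1006 B
Ethernet frame = 1006 + 14 + 4 = 1024 B
Efficiency = app / frame = 966 / 1024 = 0.943359 = 94.3359% -> 94.34% (2 dp)

1024, 94.34


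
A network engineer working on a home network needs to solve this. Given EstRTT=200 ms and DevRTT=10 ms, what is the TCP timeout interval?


Given: EstRTT = 200 ms, DevRTT = 10 ms
Timeout = EstRTT + 4 * DevRTT
4 * DevRTT = 4 * 10 = 40
Timeout = 200 + 40 = 240 ms

240


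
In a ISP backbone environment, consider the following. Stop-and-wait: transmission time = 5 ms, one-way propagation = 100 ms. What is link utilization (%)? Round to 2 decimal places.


Given: Ttrans = 5 ms, Tprop = 100 ms
RTT = 2 * Tprop = 2 * 100 = 200 ms
U = Ttrans / (Ttrans + RTT)
U = 5 / (5 + 200)
U = 5 / 205 = 0.02439
U% = 2.44%

2.44


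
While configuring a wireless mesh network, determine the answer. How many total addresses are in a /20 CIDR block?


Given: CIDR prefix /20
Host bits = 32 - 20 = 12
Total addresses = 2^12 = 4096

4096


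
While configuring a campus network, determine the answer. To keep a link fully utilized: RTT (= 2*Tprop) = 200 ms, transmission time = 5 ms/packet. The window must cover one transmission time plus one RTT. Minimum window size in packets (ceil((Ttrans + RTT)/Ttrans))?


Given: Ttrans = 5 ms, RTT = 200 ms (= 2 * Tprop, Tprop = 100 ms)
Time until first ACK returns = Ttrans + RTT = 5 + 200 = 205 ms
Need W * Ttrans >= Ttrans + RTT  ->  W >= (Ttrans + RTT) / Ttrans
(Ttrans + RTT) / Ttrans = 205 / 5 = 41
W_min = ceil(41) = 41

41


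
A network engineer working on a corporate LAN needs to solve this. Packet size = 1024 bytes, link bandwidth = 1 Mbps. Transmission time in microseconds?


Given: packet = 1024 bytes, bandwidth = 1 Mbps
Packet in bits = 1024 * 8 = 8192 bits
Bandwidth = 1 * 10^6 = 1000000 bps
Time = 8192 / 1000000 seconds
Time in us = 8192 * 10^6 / 1000000 = 8192

8192


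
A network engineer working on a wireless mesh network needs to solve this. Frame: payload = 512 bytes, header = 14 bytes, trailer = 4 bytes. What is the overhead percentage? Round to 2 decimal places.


Given: payload = 512 B, header = 14 B, trailer = 4 B
Overhead bytes = header + trailer = 14 + 4 = 18
Total frame = payload + overhead = 512 + 18 = 530
Overhead % = 18 / 530 * 100 = 3.3962% -> 3.40% (2 dp)

3.40


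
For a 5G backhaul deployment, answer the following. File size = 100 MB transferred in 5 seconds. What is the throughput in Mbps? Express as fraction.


Given: file = 100 MB, time = 5 s
File in Mb = 100 * 8 = 800 Mb
Throughput = 800 / 5 Mbps
Throughput = 160 Mbps

160


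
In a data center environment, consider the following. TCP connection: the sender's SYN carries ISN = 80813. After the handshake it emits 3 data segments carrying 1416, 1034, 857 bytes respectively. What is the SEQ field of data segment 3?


The SYN occupies sequence number ISN = 80813, so the first data byte is ISN + 1 = 80814.
SEQ of data segment i = (ISN + 1) + sum of payload sizes of segments 1..i-1.
Segment 1: SEQ = 80814, payload = 1416 bytes
Segment 2: SEQ = 82230, payload = 1034 bytes
Segment 3: SEQ = 83264, payload = 857 bytes
SEQ of segment 3 = 80814 + 1416 + 1034 = 83264

83264


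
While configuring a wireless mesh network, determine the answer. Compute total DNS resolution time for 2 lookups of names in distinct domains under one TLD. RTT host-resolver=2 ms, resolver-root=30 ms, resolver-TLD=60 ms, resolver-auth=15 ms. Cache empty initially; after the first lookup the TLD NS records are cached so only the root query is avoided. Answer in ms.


Lookup 1 (cold cache): local + root + TLD + auth = 2 + 30 + 60 + 15 = 107 ms
Lookups 2..2 (TLD NS cached -> skip root; new domain -> still ask TLD and auth): local + TLD + auth = 2 + 60 + 15 = 77 ms each
Remaining 1 lookups: 1 * 77 = 77 ms
Total = 107 + 77 = 184 ms

184


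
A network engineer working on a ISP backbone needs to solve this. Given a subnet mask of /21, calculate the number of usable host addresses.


Given: subnet mask /21
Host bits = 32 - 21 = 11
Total addresses = 2^11 = 2048
Usable hosts = 2048 - 2 (network + broadcast) = 2046

2046


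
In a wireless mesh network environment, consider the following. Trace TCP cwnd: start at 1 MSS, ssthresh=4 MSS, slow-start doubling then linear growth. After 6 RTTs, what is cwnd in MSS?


RTT 0: cwnd = 1 MSS (initial)
RTT 1: cwnd = 2 MSS (slow start, doubled)
RTT 2: cwnd = 4 MSS (slow start, doubled)
RTT 3: cwnd = 5 MSS (congestion avoidance, +1)
RTT 4: cwnd = 6 MSS (congestion avoidance, +1)
RTT 5: cwnd = 7 MSS (congestion avoidance, +1)
RTT 6: cwnd = 8 MSS (congestion avoidance, +1)

8


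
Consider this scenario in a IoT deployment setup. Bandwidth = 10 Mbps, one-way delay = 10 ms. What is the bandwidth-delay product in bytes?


Given: bandwidth = 10 Mbps, delay = 10 ms
BDP in bits = 10 * 10^6 * 10 / 1000
BDP in bits = 100000
BDP in bytes = 100000 / 8 = 12500

12500


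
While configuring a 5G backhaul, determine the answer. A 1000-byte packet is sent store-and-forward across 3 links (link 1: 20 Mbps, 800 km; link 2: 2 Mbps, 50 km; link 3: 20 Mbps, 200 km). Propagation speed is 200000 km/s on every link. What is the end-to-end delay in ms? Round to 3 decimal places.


Packet = 1000 bytes = 8000 bits. Store-and-forward: sum (t_trans + t_prop) per link.
Link 1: t_trans = 8000/(20*10^6) s = 0.4000 ms; t_prop = 800/200000 s = 4.0000 ms; subtotal = 4.4000 ms
Link 2: t_trans = 8000/(2*10^6) s = 4.0000 ms; t_prop = 50/200000 s = 0.2500 ms; subtotal = 4.2500 ms
Link 3: t_trans = 8000/(20*10^6) s = 0.4000 ms; t_prop = 200/200000 s = 1.0000 ms; subtotal = 1.4000 ms
End-to-end = 4.4000 + 4.2500 + 1.4000 = 10.0500 ms -> 10.050 ms (3 dp)

10.050


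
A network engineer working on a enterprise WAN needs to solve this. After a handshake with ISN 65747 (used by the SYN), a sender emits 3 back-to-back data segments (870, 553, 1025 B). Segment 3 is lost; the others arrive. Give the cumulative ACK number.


SYN uses sequence number 65747; first data byte = ISN + 1 = 65748.
Segment 1: SEQ = 65748, len = 870 B, covers [65748, 66617]
Segment 2: SEQ = 66618, len = 553 B, covers [66618, 67170]
Segment 3: SEQ = 67171, len = 1025 B, covers [67171, 68195] [LOST]
In-order data received: bytes [65748, 67170] (segments 1..2).
Segment 3 missing -> gap begins at byte 67171.
Cumulative ACK = next expected in-order byte = 65748 + 870 + 553 = 67171

67171


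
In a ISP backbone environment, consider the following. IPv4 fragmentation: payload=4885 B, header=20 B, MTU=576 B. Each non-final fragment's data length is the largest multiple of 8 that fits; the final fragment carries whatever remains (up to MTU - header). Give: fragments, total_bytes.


Max data per non-final fragment = floor((MTU - header)/8)*8 = floor((576 - 20)/8)*8 = floor(556/8)*8 = 552 B
Final fragment needs no 8-byte alignment: it can carry up to MTU - header = 556 B
Non-final fragments needed = ceil((payload - 556) / 552) = ceil(4329/552) = ceil(7.8424) = 8
Number of fragments = 8 + 1 = 9
Fragment sizes (data): 8 * 552 B + 469 B (last, 469 <= 556 OK)
Total bytes sent = payload + n_frags * header = 4885 + 9*20 = 4885 + 180 = 5065 B

9, 5065


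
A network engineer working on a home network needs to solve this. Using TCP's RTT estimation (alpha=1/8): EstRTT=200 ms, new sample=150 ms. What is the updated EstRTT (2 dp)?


Given: EstRTT = 200 ms, SampleRTT = 150 ms, alpha = 1/8
New EstRTT = (1 - alpha) * EstRTT + alpha * SampleRTT
(7/8) * 200 = 175
(1/8) * 150 = 18.75
New EstRTT = 175 + 18.75 = 193.75 ms -> 193.75 ms (2 dp)

193.75


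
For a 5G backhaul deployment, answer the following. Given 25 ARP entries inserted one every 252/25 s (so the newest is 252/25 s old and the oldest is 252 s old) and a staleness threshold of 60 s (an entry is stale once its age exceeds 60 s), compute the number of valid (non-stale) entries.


Ages are k * 252/25 s for k = 1..25 (spacing = 10.0800 s).
Entry k is valid iff k * 252/25 <= 60 iff k <= 25 * 60 / 252 = 5.9524
n_valid = floor(5.9524) = 5
(n_stale = 25 - 5 = 20)

5


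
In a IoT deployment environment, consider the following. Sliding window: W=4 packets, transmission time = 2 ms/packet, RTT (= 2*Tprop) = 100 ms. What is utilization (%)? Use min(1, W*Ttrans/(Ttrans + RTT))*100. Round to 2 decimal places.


Given: W = 4, Ttrans = 2 ms, RTT = 100 ms (= 2 * Tprop, Tprop = 50 ms)
Cycle time = Ttrans + RTT = 2 + 100 = 102 ms (first packet sent until its ACK returns)
W * Ttrans = 4 * 2 = 8 ms of sending per cycle
W * Ttrans / (Ttrans + RTT) = 8 / 102 = 0.078431
U = min(1, 0.078431) = 0.078431
U% = 7.84%

7.84


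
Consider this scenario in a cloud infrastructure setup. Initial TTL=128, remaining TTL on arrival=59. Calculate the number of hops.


Given: initial TTL = 128, received TTL = 59
Hops = initial TTL - received TTL
Hops = 128 - 59 = 69

69


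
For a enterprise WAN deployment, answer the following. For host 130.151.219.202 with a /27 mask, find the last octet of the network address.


Given: IP = 130.151.219.202, prefix = /27
Subnet mask = 255.255.255.224
Last octet of IP: 202
Last octet of mask: 224
Network last octet = 202 AND 224 = 192

192


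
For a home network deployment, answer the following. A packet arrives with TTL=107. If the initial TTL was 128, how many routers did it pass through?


Given: initial TTL = 128, received TTL = 107
Hops = initial TTL - received TTL
Hops = 128 - 107 = 21

21


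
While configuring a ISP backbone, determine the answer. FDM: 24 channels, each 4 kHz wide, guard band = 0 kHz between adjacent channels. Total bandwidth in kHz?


Given: 24 channels, 4 kHz each, guard = 0 kHz
Channel bandwidth = 24 * 4 = 96 kHz
Guard bands = 23 gaps * 0 kHz = 0 kHz
Total = 96 + 0 = 96 kHz

96


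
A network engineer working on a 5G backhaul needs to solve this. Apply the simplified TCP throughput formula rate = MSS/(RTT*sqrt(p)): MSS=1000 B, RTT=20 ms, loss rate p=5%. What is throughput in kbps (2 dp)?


Given: MSS = 1000 bytes, RTT = 20 ms, loss = 5%
RTT in seconds = 20 / 1000 = 0.02
Loss rate = 5% = 0.05
sqrt(loss) = sqrt(0.05) = 0.223606797750
Throughput (bytes/s) = 1000 / (0.02 * 0.223606797750) = 223606.7977
Throughput (kbps) = 223606.7977 * 8 / 1000 = 1788.854382 -> 1788.85 kbps (2 dp)

1788.85


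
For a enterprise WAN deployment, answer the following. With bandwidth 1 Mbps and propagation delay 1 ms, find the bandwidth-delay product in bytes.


Given: bandwidth = 1 Mbps, delay = 1 ms
BDP in bits = 1 * 10^6 * 1 / 1000
BDP in bits = 1000
BDP in bytes = 1000 / 8 = 125

125


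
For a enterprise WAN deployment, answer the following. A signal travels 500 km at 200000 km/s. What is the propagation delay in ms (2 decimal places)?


Given: distance = 500 km, speed = 200000 km/s
Delay = distance / speed = 500 / 200000 seconds
Delay in ms = 500 * 1000 / 200000
Delay = 2.5000 ms
Rounded to 2 dp = 2.50 ms

2.50


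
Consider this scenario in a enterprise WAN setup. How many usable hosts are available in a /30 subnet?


Given: subnet mask /30
Host bits = 32 - 30 = 2
Total addresses = 2^2 = 4
Usable hosts = 4 - 2 (network + broadcast) = 2

2


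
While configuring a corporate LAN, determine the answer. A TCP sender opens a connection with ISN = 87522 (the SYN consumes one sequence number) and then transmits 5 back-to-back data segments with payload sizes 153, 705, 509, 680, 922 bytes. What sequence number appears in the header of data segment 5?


The SYN occupies sequence number ISN = 87522, so the first data byte is ISN + 1 = 87523.
SEQ of data segment i = (ISN + 1) + sum of payload sizes of segments 1..i-1.
Segment 1: SEQ = 87523, payload = 153 bytes
Segment 2: SEQ = 87676, payload = 705 bytes
Segment 3: SEQ = 88381, payload = 509 bytes
Segment 4: SEQ = 88890, payload = 680 bytes
Segment 5: SEQ = 89570, payload = 922 bytes
SEQ of segment 5 = 87523 + 153 + 705 + 509 + 680 = 89570

89570


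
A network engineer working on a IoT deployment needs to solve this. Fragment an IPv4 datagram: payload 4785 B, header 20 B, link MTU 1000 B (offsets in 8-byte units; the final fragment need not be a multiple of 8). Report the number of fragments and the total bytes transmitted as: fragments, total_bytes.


Max data per non-final fragment = floor((MTU - header)/8)*8 = floor((1000 - 20)/8)*8 = floor(980/8)*8 = 976 B
Final fragment needs no 8-byte alignment: it can carry up to MTU - header = 980 B
Non-final fragments needed = ceil((payload - 980) / 976) = ceil(3805/976) = ceil(3.8986) = 4
Number of fragments = 4 + 1 = 5
Fragment sizes (data): 4 * 976 B + 881 B (last, 881 <= 980 OK)
Total bytes sent = payload + n_frags * header = 4785 + 5*20 = 4785 + 100 = 4885 B

5, 4885


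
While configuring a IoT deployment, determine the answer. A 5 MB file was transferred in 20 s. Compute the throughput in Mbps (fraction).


Given: file = 5 MB, time = 20 s
File in Mb = 5 * 8 = 40 Mb
Throughput = 40 / 20 Mbps
Throughput = 2 Mbps

2


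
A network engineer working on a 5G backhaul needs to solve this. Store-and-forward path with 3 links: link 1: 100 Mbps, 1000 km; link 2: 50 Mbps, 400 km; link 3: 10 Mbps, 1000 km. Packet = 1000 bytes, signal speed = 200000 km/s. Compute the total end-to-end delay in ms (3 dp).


Packet = 1000 bytes = 8000 bits. Store-and-forward: sum (t_trans + t_prop) per link.
Link 1: t_trans = 8000/(100*10^6) s = 0.0800 ms; t_prop = 1000/200000 s = 5.0000 ms; subtotal = 5.0800 ms
Link 2: t_trans = 8000/(50*10^6) s = 0.1600 ms; t_prop = 400/200000 s = 2.0000 ms; subtotal = 2.1600 ms
Link 3: t_trans = 8000/(10*10^6) s = 0.8000 ms; t_prop = 1000/200000 s = 5.0000 ms; subtotal = 5.8000 ms
End-to-end = 5.0800 + 2.1600 + 5.8000 = 13.0400 ms -> 13.040 ms (3 dp)

13.040


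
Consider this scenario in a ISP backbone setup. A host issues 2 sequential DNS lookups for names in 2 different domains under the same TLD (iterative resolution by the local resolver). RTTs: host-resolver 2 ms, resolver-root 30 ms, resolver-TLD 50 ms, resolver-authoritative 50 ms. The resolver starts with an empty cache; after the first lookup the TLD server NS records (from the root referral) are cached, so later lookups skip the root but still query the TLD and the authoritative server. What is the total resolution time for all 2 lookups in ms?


Lookup 1 (cold cache): local + root + TLD + auth = 2 + 30 + 50 + 50 = 132 ms
Lookups 2..2 (TLD NS cached -> skip root; new domain -> still ask TLD and auth): local + TLD + auth = 2 + 50 + 50 = 102 ms each
Remaining 1 lookups: 1 * 102 = 102 ms
Total = 132 + 102 = 234 ms

234


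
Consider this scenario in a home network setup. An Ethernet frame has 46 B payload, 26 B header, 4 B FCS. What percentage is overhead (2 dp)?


Given: payload = 46 B, header = 26 B, trailer = 4 B
Overhead bytes = header + trailer = 26 + 4 = 30
Total frame = payload + overhead = 46 + 30 = 76
Overhead % = 30 / 76 * 100 = 39.4737% -> 39.47% (2 dp)

39.47


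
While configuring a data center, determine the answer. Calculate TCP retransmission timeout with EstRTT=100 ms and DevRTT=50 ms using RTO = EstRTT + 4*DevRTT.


Given: EstRTT = 100 ms, DevRTT = 50 ms
Timeout = EstRTT + 4 * DevRTT
4 * DevRTT = 4 * 50 = 200
Timeout = 100 + 200 = 300 ms

300


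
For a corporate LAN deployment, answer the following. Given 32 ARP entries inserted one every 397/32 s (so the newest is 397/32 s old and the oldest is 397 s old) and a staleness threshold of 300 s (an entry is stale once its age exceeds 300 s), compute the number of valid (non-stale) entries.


Ages are k * 397/32 s for k = 1..32 (spacing = 12.4062 s).
Entry k is valid iff k * 397/32 <= 300 iff k <= 32 * 300 / 397 = 24.1814
n_valid = floor(24.1814) = 24
(n_stale = 32 - 24 = 8)

24


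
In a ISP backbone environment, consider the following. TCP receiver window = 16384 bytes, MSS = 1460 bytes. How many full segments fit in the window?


Given: RWND = 16384 bytes, MSS = 1460 bytes
Full segments = floor(RWND / MSS)
Full segments = floor(16384 / 1460)
Full segments = floor(11.2219) = 11

11


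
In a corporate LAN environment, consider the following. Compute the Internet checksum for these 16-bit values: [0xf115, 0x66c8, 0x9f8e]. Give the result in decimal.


Given words: [0xf115, 0x66c8, 0x9f8e]
Step 1: Sum all words
Raw sum = 61717 + 26312 + 40846 = 128875
Step 2: Fold carry: (63339 + 1) = 63340
One's complement = ~63340 & 0xFFFF = 2195

2195


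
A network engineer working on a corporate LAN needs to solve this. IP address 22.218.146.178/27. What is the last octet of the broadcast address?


Given: IP = 22.218.146.178, prefix = /27
Host bits = 32 - 27 = 5
Network last octet = 178 AND mask = 160
Host part size = 2^5 - 1 = 31
Broadcast last octet = 160 OR 31 = 191

191


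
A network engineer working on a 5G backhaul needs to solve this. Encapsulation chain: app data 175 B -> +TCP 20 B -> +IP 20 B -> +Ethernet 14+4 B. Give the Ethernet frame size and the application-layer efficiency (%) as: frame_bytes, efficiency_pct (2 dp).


TCP segment = 175 + 20 = 195 B
IP packet = 195 + 20 = 215 B
Ethernet frame = 215 + 14 + 4 = 233 B
Efficiency = app / frame = 175 / 233 = 0.751073 = 75.1073% -> 75.11% (2 dp)

233, 75.11


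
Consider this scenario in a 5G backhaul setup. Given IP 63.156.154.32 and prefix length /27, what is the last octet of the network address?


Given: IP = 63.156.154.32, prefix = /27
Subnet mask = 255.255.255.224
Last octet of IP: 32
Last octet of mask: 224
Network last octet = 32 AND 224 = 32

32


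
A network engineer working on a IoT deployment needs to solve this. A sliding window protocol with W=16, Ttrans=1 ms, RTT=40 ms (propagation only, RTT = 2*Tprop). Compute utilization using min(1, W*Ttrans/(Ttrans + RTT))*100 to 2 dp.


Given: W = 16, Ttrans = 1 ms, RTT = 40 ms (= 2 * Tprop, Tprop = 20 ms)
Cycle time = Ttrans + RTT = 1 + 40 = 41 ms (first packet sent until its ACK returns)
W * Ttrans = 16 * 1 = 16 ms of sending per cycle
W * Ttrans / (Ttrans + RTT) = 16 / 41 = 0.390244
U = min(1, 0.390244) = 0.390244
U% = 39.02%

39.02


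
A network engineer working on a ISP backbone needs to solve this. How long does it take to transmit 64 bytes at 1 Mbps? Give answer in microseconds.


Given: packet = 64 bytes, bandwidth = 1 Mbps
Packet in bits = 64 * 8 = 512 bits
Bandwidth = 1 * 10^6 = 1000000 bps
Time = 512 / 1000000 seconds
Time in us = 512 * 10^6 / 1000000 = 512

512


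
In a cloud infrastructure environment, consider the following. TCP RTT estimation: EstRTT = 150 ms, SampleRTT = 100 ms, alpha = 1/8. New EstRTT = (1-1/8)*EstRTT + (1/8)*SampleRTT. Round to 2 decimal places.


Given: EstRTT = 150 ms, SampleRTT = 100 ms, alpha = 1/8
New EstRTT = (1 - alpha) * EstRTT + alpha * SampleRTT
(7/8) * 150 = 131.25
(1/8) * 100 = 12.5
New EstRTT = 131.25 + 12.5 = 143.75 ms -> 143.75 ms (2 dp)

143.75


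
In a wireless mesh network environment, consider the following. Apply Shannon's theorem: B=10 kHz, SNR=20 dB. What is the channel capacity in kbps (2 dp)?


Given: B = 10 kHz, SNR = 20 dB
SNR linear = 10^(20/10) = 100
1 + SNR = 101
log2(101) = 6.6582114828
C = 10 * 1000 * 6.6582114828 = 66582.1148 bps
C = 66.582115 kbps -> 66.58 kbps (2 dp)

66.58


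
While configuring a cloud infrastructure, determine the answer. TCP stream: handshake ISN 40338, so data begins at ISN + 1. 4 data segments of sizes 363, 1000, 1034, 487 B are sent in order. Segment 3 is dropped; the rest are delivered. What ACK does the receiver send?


SYN uses sequence number 40338; first data byte = ISN + 1 = 40339.
Segment 1: SEQ = 40339, len = 363 B, covers [40339, 40701]
Segment 2: SEQ = 40702, len = 1000 B, covers [40702, 41701]
Segment 3: SEQ = 41702, len = 1034 B, covers [41702, 42735] [LOST]
Segment 4: SEQ = 42736, len = 487 B, covers [42736, 43222]
In-order data received: bytes [40339, 41701] (segments 1..2).
Segment 3 missing -> gap begins at byte 41702; later segments buffered out of order.
Cumulative ACK = next expected in-order byte = 40339 + 363 + 1000 = 41702

41702


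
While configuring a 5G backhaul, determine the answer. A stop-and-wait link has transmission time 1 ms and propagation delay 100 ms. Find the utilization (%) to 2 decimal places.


Given: Ttrans = 1 ms, Tprop = 100 ms
RTT = 2 * Tprop = 2 * 100 = 200 ms
U = Ttrans / (Ttrans + RTT)
U = 1 / (1 + 200)
U = 1 / 201 = 0.004975
U% = 0.50%

0.50


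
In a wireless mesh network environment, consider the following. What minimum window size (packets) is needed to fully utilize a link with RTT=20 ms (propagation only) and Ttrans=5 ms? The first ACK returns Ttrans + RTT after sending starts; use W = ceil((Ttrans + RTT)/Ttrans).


Given: Ttrans = 5 ms, RTT = 20 ms (= 2 * Tprop, Tprop = 10 ms)
Time until first ACK returns = Ttrans + RTT = 5 + 20 = 25 ms
Need W * Ttrans >= Ttrans + RTT  ->  W >= (Ttrans + RTT) / Ttrans
(Ttrans + RTT) / Ttrans = 25 / 5 = 5
W_min = ceil(5) = 5

5


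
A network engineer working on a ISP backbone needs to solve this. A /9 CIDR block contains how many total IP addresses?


Given: CIDR prefix /9
Host bits = 32 - 9 = 23
Total addresses = 2^23 = 8388608

8388608


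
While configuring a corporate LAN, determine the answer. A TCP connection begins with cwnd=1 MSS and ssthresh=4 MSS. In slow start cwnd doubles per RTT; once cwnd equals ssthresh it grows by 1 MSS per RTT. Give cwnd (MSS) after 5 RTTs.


RTT 0: cwnd = 1 MSS (initial)
RTT 1: cwnd = 2 MSS (slow start, doubled)
RTT 2: cwnd = 4 MSS (slow start, doubled)
RTT 3: cwnd = 5 MSS (congestion avoidance, +1)
RTT 4: cwnd = 6 MSS (congestion avoidance, +1)
RTT 5: cwnd = 7 MSS (congestion avoidance, +1)

7


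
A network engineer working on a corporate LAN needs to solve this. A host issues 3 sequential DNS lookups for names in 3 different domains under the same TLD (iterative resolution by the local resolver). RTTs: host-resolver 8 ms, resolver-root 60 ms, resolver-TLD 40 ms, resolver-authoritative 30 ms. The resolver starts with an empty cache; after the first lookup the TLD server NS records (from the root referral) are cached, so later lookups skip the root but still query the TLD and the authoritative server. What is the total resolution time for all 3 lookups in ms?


Lookup 1 (cold cache): local + root + TLD + auth = 8 + 60 + 40 + 30 = 138 ms
Lookups 2..3 (TLD NS cached -> skip root; new domain -> still ask TLD and auth): local + TLD + auth = 8 + 40 + 30 = 78 ms each
Remaining 2 lookups: 2 * 78 = 156 ms
Total = 138 + 156 = 294 ms

294


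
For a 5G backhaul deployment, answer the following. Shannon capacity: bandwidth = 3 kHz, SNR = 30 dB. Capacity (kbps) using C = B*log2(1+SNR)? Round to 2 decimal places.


Given: B = 3 kHz, SNR = 30 dB
SNR linear = 10^(30/10) = 1000
1 + SNR = 1001
log2(1001) = 9.9672262588
C = 3 * 1000 * 9.9672262588 = 29901.6788 bps
C = 29.901679 kbps -> 29.90 kbps (2 dp)

29.90


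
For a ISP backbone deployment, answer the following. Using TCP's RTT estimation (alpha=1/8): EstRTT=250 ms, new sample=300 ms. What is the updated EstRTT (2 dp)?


Given: EstRTT = 250 ms, SampleRTT = 300 ms, alpha = 1/8
New EstRTT = (1 - alpha) * EstRTT + alpha * SampleRTT
(7/8) * 250 = 218.75
(1/8) * 300 = 37.5
New EstRTT = 218.75 + 37.5 = 256.25 ms -> 256.25 ms (2 dp)

256.25


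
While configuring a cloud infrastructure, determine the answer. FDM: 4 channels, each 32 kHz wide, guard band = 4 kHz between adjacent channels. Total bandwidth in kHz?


Given: 4 channels, 32 kHz each, guard = 4 kHz
Channel bandwidth = 4 * 32 = 128 kHz
Guard bands = 3 gaps * 4 kHz = 12 kHz
Total = 128 + 12 = 140 kHz

140


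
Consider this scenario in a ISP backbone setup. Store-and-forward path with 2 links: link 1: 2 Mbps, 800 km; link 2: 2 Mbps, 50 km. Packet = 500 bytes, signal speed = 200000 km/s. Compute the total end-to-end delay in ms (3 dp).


Packet = 500 bytes = 4000 bits. Store-and-forward: sum (t_trans + t_prop) per link.
Link 1: t_trans = 4000/(2*10^6) s = 2.0000 ms; t_prop = 800/200000 s = 4.0000 ms; subtotal = 6.0000 ms
Link 2: t_trans = 4000/(2*10^6) s = 2.0000 ms; t_prop = 50/200000 s = 0.2500 ms; subtotal = 2.2500 ms
End-to-end = 6.0000 + 2.2500 = 8.2500 ms -> 8.250 ms (3 dp)

8.250


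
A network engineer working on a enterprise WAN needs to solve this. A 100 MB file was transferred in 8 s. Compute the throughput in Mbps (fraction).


Given: file = 100 MB, time = 8 s
File in Mb = 100 * 8 = 800 Mb
Throughput = 800 / 8 Mbps
Throughput = 100 Mbps

100


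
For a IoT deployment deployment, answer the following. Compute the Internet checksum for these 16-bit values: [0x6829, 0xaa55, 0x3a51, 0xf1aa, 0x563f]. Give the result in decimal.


Given words: [0x6829, 0xaa55, 0x3a51, 0xf1aa, 0x563f]
Step 1: Sum all words
Raw sum = 26665 + 43605 + 14929 + 61866 + 22079 = 169144
Step 2: Fold carry: (38072 + 2) = 38074
One's complement = ~38074 & 0xFFFF = 27461

27461


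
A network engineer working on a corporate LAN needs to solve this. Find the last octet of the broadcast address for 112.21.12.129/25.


Given: IP = 112.21.12.129, prefix = /25
Host bits = 32 - 25 = 7
Network last octet = 129 AND mask = 128
Host part size = 2^7 - 1 = 127
Broadcast last octet = 128 OR 127 = 255

255


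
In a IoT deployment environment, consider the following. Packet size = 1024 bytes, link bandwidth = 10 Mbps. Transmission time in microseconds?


Given: packet = 1024 bytes, bandwidth = 10 Mbps
Packet in bits = 1024 * 8 = 8192 bits
Bandwidth = 10 * 10^6 = 10000000 bps
Time = 8192 / 10000000 seconds
Time in us = 8192 * 10^6 / 10000000 = 819.2

819.2


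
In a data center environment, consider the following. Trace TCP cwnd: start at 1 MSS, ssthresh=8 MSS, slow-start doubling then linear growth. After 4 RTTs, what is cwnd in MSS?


RTT 0: cwnd = 1 MSS (initial)
RTT 1: cwnd = 2 MSS (slow start, doubled)
RTT 2: cwnd = 4 MSS (slow start, doubled)
RTT 3: cwnd = 8 MSS (slow start, doubled)
RTT 4: cwnd = 9 MSS (congestion avoidance, +1)

9


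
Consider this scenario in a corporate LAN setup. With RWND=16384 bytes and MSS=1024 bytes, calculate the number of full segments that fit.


Given: RWND = 16384 bytes, MSS = 1024 bytes
Full segments = floor(RWND / MSS)
Full segments = floor(16384 / 1024)
Full segments = floor(16.0) = 16

16


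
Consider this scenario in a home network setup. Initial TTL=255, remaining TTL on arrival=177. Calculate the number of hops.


Given: initial TTL = 255, received TTL = 177
Hops = initial TTL - received TTL
Hops = 255 - 177 = 78

78


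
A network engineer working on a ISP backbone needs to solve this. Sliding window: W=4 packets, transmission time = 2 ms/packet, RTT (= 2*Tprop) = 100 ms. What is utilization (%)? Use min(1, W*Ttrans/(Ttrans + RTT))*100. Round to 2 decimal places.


Given: W = 4, Ttrans = 2 ms, RTT = 100 ms (= 2 * Tprop, Tprop = 50 ms)
Cycle time = Ttrans + RTT = 2 + 100 = 102 ms (first packet sent until its ACK returns)
W * Ttrans = 4 * 2 = 8 ms of sending per cycle
W * Ttrans / (Ttrans + RTT) = 8 / 102 = 0.078431
U = min(1, 0.078431) = 0.078431
U% = 7.84%

7.84


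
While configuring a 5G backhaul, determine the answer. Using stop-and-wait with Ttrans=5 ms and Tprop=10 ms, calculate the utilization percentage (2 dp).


Given: Ttrans = 5 ms, Tprop = 10 ms
RTT = 2 * Tprop = 2 * 10 = 20 ms
U = Ttrans / (Ttrans + RTT)
U = 5 / (5 + 20)
U = 5 / 25 = 0.2
U% = 20.00%

20.00


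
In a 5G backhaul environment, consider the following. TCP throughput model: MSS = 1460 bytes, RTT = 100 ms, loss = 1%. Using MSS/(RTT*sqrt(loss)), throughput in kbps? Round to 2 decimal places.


Given: MSS = 1460 bytes, RTT = 100 ms, loss = 1%
RTT in seconds = 100 / 1000 = 0.1
Loss rate = 1% = 0.01
sqrt(loss) = sqrt(0.01) = 0.1
Throughput (bytes/s) = 1460 / (0.1 * 0.1) = 146000.0000
Throughput (kbps) = 146000.0000 * 8 / 1000 = 1168.000000 -> 1168.00 kbps (2 dp)

1168.00


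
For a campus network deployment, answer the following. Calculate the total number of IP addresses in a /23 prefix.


Given: CIDR prefix /23
Host bits = 32 - 23 = 9
Total addresses = 2^9 = 512

512


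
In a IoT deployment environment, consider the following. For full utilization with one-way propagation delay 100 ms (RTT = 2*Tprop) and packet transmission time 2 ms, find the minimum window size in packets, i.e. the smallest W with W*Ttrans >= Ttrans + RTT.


Given: Ttrans = 2 ms, RTT = 200 ms (= 2 * Tprop, Tprop = 100 ms)
Time until first ACK returns = Ttrans + RTT = 2 + 200 = 202 ms
Need W * Ttrans >= Ttrans + RTT  ->  W >= (Ttrans + RTT) / Ttrans
(Ttrans + RTT) / Ttrans = 202 / 2 = 101
W_min = ceil(101) = 101

101


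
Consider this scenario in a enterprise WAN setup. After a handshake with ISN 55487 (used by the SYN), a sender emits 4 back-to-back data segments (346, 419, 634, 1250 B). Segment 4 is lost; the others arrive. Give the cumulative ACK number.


SYN uses sequence number 55487; first data byte = ISN + 1 = 55488.
Segment 1: SEQ = 55488, len = 346 B, covers [55488, 55833]
Segment 2: SEQ = 55834, len = 419 B, covers [55834, 56252]
Segment 3: SEQ = 56253, len = 634 B, covers [56253, 56886]
Segment 4: SEQ = 56887, len = 1250 B, covers [56887, 58136] [LOST]
In-order data received: bytes [55488, 56886] (segments 1..3).
Segment 4 missing -> gap begins at byte 56887.
Cumulative ACK = next expected in-order byte = 55488 + 346 + 419 + 634 = 56887

56887


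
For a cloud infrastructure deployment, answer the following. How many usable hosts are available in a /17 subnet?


Given: subnet mask /17
Host bits = 32 - 17 = 15
Total addresses = 2^15 = 32768
Usable hosts = 32768 - 2 (network + broadcast) = 32766

32766


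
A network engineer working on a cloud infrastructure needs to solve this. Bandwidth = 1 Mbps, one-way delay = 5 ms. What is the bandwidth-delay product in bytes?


Given: bandwidth = 1 Mbps, delay = 5 ms
BDP in bits = 1 * 10^6 * 5 / 1000
BDP in bits = 5000
BDP in bytes = 5000 / 8 = 625

625


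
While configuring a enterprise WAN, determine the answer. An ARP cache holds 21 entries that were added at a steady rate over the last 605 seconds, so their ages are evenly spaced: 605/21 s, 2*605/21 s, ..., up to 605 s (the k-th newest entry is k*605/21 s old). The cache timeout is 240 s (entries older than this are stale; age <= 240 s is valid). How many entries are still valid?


Ages are k * 605/21 s for k = 1..21 (spacing = 28.8095 s).
Entry k is valid iff k * 605/21 <= 240 iff k <= 21 * 240 / 605 = 8.3306
n_valid = floor(8.3306) = 8
(n_stale = 21 - 8 = 13)

8


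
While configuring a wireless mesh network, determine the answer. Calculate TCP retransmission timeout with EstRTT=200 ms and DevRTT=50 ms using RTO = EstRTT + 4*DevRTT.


Given: EstRTT = 200 ms, DevRTT = 50 ms
Timeout = EstRTT + 4 * DevRTT
4 * DevRTT = 4 * 50 = 200
Timeout = 200 + 200 = 400 ms

400


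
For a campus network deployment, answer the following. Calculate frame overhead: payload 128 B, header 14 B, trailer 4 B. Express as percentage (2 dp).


Given: payload = 128 B, header = 14 B, trailer = 4 B
Overhead bytes = header + trailer = 14 + 4 = 18
Total frame = payload + overhead = 128 + 18 = 146
Overhead % = 18 / 146 * 100 = 12.3288% -> 12.33% (2 dp)

12.33


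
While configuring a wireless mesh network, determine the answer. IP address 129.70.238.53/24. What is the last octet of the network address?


Given: IP = 129.70.238.53, prefix = /24
Subnet mask = 255.255.255.0
Last octet of IP: 53
Last octet of mask: 0
Network last octet = 53 AND 0 = 0

0


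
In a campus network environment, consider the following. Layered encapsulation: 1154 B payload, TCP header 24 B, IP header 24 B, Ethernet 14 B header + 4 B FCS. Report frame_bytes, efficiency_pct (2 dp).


TCP segment = 1154 + 24 = 1178 B
IP packet = 1178 + 24 = 1202 B
Ethernet frame = 1202 + 14 + 4 = 1220 B
Efficiency = app / frame = 1154 / 1220 = 0.945902 = 94.5902% -> 94.59% (2 dp)

1220, 94.59


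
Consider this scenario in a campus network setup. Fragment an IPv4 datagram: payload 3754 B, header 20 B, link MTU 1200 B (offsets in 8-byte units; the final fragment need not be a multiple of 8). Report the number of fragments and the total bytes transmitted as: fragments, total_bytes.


Max data per non-final fragment = floor((MTU - header)/8)*8 = floor((1200 - 20)/8)*8 = floor(1180/8)*8 = 1176 B
Final fragment needs no 8-byte alignment: it can carry up to MTU - header = 1180 B
Non-final fragments needed = ceil((payload - 1180) / 1176) = ceil(2574/1176) = ceil(2.1888) = 3
Number of fragments = 3 + 1 = 4
Fragment sizes (data): 3 * 1176 B + 226 B (last, 226 <= 1180 OK)
Total bytes sent = payload + n_frags * header = 3754 + 4*20 = 3754 + 80 = 3834 B

4, 3834


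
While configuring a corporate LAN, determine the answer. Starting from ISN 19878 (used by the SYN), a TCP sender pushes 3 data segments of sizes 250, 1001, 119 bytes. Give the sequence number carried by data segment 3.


The SYN occupies sequence number ISN = 19878, so the first data byte is ISN + 1 = 19879.
SEQ of data segment i = (ISN + 1) + sum of payload sizes of segments 1..i-1.
Segment 1: SEQ = 19879, payload = 250 bytes
Segment 2: SEQ = 20129, payload = 1001 bytes
Segment 3: SEQ = 21130, payload = 119 bytes
SEQ of segment 3 = 19879 + 250 + 1001 = 21130

21130


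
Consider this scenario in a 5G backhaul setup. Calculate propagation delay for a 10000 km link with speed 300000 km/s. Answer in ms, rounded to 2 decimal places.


Given: distance = 10000 km, speed = 300000 km/s
Delay = distance / speed = 10000 / 300000 seconds
Delay in ms = 10000 * 1000 / 300000
Delay = 33.3333 ms
Rounded to 2 dp = 33.33 ms

33.33


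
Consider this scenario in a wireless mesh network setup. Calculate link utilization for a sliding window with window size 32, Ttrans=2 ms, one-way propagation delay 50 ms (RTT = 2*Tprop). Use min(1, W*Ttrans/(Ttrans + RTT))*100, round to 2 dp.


Given: W = 32, Ttrans = 2 ms, RTT = 100 ms (= 2 * Tprop, Tprop = 50 ms)
Cycle time = Ttrans + RTT = 2 + 100 = 102 ms (first packet sent until its ACK returns)
W * Ttrans = 32 * 2 = 64 ms of sending per cycle
W * Ttrans / (Ttrans + RTT) = 64 / 102 = 0.627451
U = min(1, 0.627451) = 0.627451
U% = 62.75%

62.75


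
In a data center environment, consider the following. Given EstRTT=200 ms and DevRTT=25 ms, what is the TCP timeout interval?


Given: EstRTT = 200 ms, DevRTT = 25 ms
Timeout = EstRTT + 4 * DevRTT
4 * DevRTT = 4 * 25 = 100
Timeout = 200 + 100 = 300 ms

300


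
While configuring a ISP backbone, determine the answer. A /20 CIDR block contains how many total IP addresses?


Given: CIDR prefix /20
Host bits = 32 - 20 = 12
Total addresses = 2^12 = 4096

4096


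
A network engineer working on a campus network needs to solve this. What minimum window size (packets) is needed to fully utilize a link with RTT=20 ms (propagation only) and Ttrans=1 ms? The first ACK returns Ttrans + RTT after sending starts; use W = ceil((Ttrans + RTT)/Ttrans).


Given: Ttrans = 1 ms, RTT = 20 ms (= 2 * Tprop, Tprop = 10 ms)
Time until first ACK returns = Ttrans + RTT = 1 + 20 = 21 ms
Need W * Ttrans >= Ttrans + RTT  ->  W >= (Ttrans + RTT) / Ttrans
(Ttrans + RTT) / Ttrans = 21 / 1 = 21
W_min = ceil(21) = 21

21


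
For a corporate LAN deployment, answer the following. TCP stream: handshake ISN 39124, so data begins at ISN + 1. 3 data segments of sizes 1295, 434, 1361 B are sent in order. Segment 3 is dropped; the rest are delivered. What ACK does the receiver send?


SYN uses sequence number 39124; first data byte = ISN + 1 = 39125.
Segment 1: SEQ = 39125, len = 1295 B, covers [39125, 40419]
Segment 2: SEQ = 40420, len = 434 B, covers [40420, 40853]
Segment 3: SEQ = 40854, len = 1361 B, covers [40854, 42214] [LOST]
In-order data received: bytes [39125, 40853] (segments 1..2).
Segment 3 missing -> gap begins at byte 40854.
Cumulative ACK = next expected in-order byte = 39125 + 1295 + 434 = 40854

40854


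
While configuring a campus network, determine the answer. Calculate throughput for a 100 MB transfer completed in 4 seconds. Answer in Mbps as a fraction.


Given: file = 100 MB, time = 4 s
File in Mb = 100 * 8 = 800 Mb
Throughput = 800 / 4 Mbps
Throughput = 200 Mbps

200


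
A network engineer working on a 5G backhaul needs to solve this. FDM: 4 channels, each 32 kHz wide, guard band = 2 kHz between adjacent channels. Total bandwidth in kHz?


Given: 4 channels, 32 kHz each, guard = 2 kHz
Channel bandwidth = 4 * 32 = 128 kHz
Guard bands = 3 gaps * 2 kHz = 6 kHz
Total = 128 + 6 = 134 kHz

134


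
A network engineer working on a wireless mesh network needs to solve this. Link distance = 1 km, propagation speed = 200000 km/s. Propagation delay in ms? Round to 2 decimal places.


Given: distance = 1 km, speed = 200000 km/s
Delay = distance / speed = 1 / 200000 seconds
Delay in ms = 1 * 1000 / 200000
Delay = 0.0050 ms
Rounded to 2 dp = 0.01 ms

0.01


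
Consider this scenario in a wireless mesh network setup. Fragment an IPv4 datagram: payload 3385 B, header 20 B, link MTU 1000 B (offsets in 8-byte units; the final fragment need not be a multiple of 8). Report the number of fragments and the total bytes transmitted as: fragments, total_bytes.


Max data per non-final fragment = floor((MTU - header)/8)*8 = floor((1000 - 20)/8)*8 = floor(980/8)*8 = 976 B
Final fragment needs no 8-byte alignment: it can carry up to MTU - header = 980 B
Non-final fragments needed = ceil((payload - 980) / 976) = ceil(2405/976) = ceil(2.4641) = 3
Number of fragments = 3 + 1 = 4
Fragment sizes (data): 3 * 976 B + 457 B (last, 457 <= 980 OK)
Total bytes sent = payload + n_frags * header = 3385 + 4*20 = 3385 + 80 = 3465 B

4, 3465


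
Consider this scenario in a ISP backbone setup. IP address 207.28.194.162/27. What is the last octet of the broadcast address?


Given: IP = 207.28.194.162, prefix = /27
Host bits = 32 - 27 = 5
Network last octet = 162 AND mask = 160
Host part size = 2^5 - 1 = 31
Broadcast last octet = 160 OR 31 = 191

191


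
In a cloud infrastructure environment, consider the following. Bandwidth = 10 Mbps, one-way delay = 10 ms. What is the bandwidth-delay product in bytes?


Given: bandwidth = 10 Mbps, delay = 10 ms
BDP in bits = 10 * 10^6 * 10 / 1000
BDP in bits = 100000
BDP in bytes = 100000 / 8 = 12500

12500


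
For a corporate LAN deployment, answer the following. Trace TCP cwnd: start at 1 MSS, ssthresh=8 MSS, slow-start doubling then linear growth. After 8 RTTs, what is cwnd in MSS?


RTT 0: cwnd = 1 MSS (initial)
RTT 1: cwnd = 2 MSS (slow start, doubled)
RTT 2: cwnd = 4 MSS (slow start, doubled)
RTT 3: cwnd = 8 MSS (slow start, doubled)
RTT 4: cwnd = 9 MSS (congestion avoidance, +1)
RTT 5: cwnd = 10 MSS (congestion avoidance, +1)
RTT 6: cwnd = 11 MSS (congestion avoidance, +1)
RTT 7: cwnd = 12 MSS (congestion avoidance, +1)
RTT 8: cwnd = 13 MSS (congestion avoidance, +1)

13


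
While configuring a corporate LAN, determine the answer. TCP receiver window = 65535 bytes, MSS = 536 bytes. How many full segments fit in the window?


Given: RWND = 65535 bytes, MSS = 536 bytes
Full segments = floor(RWND / MSS)
Full segments = floor(65535 / 536)
Full segments = floor(122.2668) = 122

122


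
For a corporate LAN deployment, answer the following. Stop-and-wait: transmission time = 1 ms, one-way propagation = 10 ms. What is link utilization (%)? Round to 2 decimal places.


Given: Ttrans = 1 ms, Tprop = 10 ms
RTT = 2 * Tprop = 2 * 10 = 20 ms
U = Ttrans / (Ttrans + RTT)
U = 1 / (1 + 20)
U = 1 / 21 = 0.047619
U% = 4.76%

4.76


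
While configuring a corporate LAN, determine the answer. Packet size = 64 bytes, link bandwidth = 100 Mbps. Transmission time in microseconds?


Given: packet = 64 bytes, bandwidth = 100 Mbps
Packet in bits = 64 * 8 = 512 bits
Bandwidth = 100 * 10^6 = 100000000 bps
Time = 512 / 100000000 seconds
Time in us = 512 * 10^6 / 100000000 = 5.12

5.12
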